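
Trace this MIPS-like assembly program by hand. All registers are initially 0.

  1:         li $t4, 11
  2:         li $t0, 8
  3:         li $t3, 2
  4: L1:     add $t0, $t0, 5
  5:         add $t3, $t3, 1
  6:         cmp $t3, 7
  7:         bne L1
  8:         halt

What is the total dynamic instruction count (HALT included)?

after li $t4, 11: $t4=11
after li $t0, 8: $t0=8
after li $t3, 2: $t3=2
after add $t0, $t0, 5: $t0=8+5=13
after add $t3, $t3, 1: $t3=2+1=3
cmp $t3, 7  (cmp 3,7)
bne L1: taken
after add $t0, $t0, 5: $t0=13+5=18
after add $t3, $t3, 1: $t3=3+1=4
cmp $t3, 7  (cmp 4,7)
bne L1: taken
after add $t0, $t0, 5: $t0=18+5=23
after add $t3, $t3, 1: $t3=4+1=5
cmp $t3, 7  (cmp 5,7)
bne L1: taken
after add $t0, $t0, 5: $t0=23+5=28
after add $t3, $t3, 1: $t3=5+1=6
cmp $t3, 7  (cmp 6,7)
bne L1: taken
after add $t0, $t0, 5: $t0=28+5=33
after add $t3, $t3, 1: $t3=6+1=7
cmp $t3, 7  (cmp 7,7)
bne L1: not taken
halt.
Total executed instructions: 24.

24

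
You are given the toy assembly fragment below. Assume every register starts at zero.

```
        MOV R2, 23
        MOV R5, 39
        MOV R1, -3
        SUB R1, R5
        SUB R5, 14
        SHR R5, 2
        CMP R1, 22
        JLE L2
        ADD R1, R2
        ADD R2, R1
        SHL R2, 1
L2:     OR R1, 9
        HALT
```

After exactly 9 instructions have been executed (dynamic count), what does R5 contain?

6

R2=23
R5=39
R1=-3
R1=(-3)-39=-42
R5=39-14=25
R5=25>>2=6
CMP R1, 22  (cmp -42,22)
JLE L2: taken
R1=(-42)|9=-33
After step 9: R5 = 6.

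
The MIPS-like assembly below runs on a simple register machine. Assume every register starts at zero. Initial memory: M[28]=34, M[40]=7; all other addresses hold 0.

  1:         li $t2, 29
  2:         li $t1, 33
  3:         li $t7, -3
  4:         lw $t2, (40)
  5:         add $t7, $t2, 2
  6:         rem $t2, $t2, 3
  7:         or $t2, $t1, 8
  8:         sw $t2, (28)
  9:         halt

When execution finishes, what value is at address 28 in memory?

41

after li $t2, 29: $t2=29
after li $t1, 33: $t1=33
after li $t7, -3: $t7=-3
after lw $t2, (40): $t2=M[40]=7
after add $t7, $t2, 2: $t7=7+2=9
after rem $t2, $t2, 3: $t2=7%3=1
after or $t2, $t1, 8: $t2=33|8=41
sw $t2, (28) → M[28]=41
halt.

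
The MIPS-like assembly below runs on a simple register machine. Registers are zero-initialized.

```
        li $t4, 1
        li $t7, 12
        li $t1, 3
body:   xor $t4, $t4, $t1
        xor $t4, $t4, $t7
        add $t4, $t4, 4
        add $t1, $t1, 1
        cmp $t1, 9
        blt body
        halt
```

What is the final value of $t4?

after li $t4, 1: $t4=1
after li $t7, 12: $t7=12
after li $t1, 3: $t1=3
after xor $t4, $t4, $t1: $t4=1^3=2
after xor $t4, $t4, $t7: $t4=2^12=14
after add $t4, $t4, 4: $t4=14+4=18
after add $t1, $t1, 1: $t1=3+1=4
cmp $t1, 9  (cmp 4,9)
blt body: taken
after xor $t4, $t4, $t1: $t4=18^4=22
after xor $t4, $t4, $t7: $t4=22^12=26
after add $t4, $t4, 4: $t4=26+4=30
after add $t1, $t1, 1: $t1=4+1=5
cmp $t1, 9  (cmp 5,9)
blt body: taken
after xor $t4, $t4, $t1: $t4=30^5=27
after xor $t4, $t4, $t7: $t4=27^12=23
after add $t4, $t4, 4: $t4=23+4=27
after add $t1, $t1, 1: $t1=5+1=6
cmp $t1, 9  (cmp 6,9)
blt body: taken
after xor $t4, $t4, $t1: $t4=27^6=29
after xor $t4, $t4, $t7: $t4=29^12=17
after add $t4, $t4, 4: $t4=17+4=21
after add $t1, $t1, 1: $t1=6+1=7
cmp $t1, 9  (cmp 7,9)
blt body: taken
after xor $t4, $t4, $t1: $t4=21^7=18
after xor $t4, $t4, $t7: $t4=18^12=30
after add $t4, $t4, 4: $t4=30+4=34
after add $t1, $t1, 1: $t1=7+1=8
cmp $t1, 9  (cmp 8,9)
blt body: taken
after xor $t4, $t4, $t1: $t4=34^8=42
after xor $t4, $t4, $t7: $t4=42^12=38
after add $t4, $t4, 4: $t4=38+4=42
after add $t1, $t1, 1: $t1=8+1=9
cmp $t1, 9  (cmp 9,9)
blt body: not taken
halt.

42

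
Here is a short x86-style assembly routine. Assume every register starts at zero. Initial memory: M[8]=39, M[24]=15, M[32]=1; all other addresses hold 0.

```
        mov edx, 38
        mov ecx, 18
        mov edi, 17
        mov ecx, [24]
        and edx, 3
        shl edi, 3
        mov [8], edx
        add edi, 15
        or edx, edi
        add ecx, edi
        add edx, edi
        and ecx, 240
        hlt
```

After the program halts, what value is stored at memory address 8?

edx=38
ecx=18
edi=17
ecx=M[24]=15
edx=38&3=2
edi=17<<3=136
mov [8], edx → M[8]=2
edi=136+15=151
edx=2|151=151
ecx=15+151=166
edx=151+151=302
ecx=166&240=160
halt.

2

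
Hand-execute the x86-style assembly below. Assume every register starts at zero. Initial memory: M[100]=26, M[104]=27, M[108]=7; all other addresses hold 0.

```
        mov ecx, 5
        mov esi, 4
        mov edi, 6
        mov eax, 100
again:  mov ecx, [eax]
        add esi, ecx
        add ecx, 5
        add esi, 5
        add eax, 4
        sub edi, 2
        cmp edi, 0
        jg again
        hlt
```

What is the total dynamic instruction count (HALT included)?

mov ecx, 5 → ecx=5
mov esi, 4 → esi=4
mov edi, 6 → edi=6
mov eax, 100 → eax=100
mov ecx, [eax] → ecx=M[100]=26
add esi, ecx → esi=4+26=30
add ecx, 5 → ecx=26+5=31
add esi, 5 → esi=30+5=35
add eax, 4 → eax=100+4=104
sub edi, 2 → edi=6-2=4
cmp edi, 0  (cmp 4,0)
jg again: taken
mov ecx, [eax] → ecx=M[104]=27
add esi, ecx → esi=35+27=62
add ecx, 5 → ecx=27+5=32
add esi, 5 → esi=62+5=67
add eax, 4 → eax=104+4=108
sub edi, 2 → edi=4-2=2
cmp edi, 0  (cmp 2,0)
jg again: taken
mov ecx, [eax] → ecx=M[108]=7
add esi, ecx → esi=67+7=74
add ecx, 5 → ecx=7+5=12
add esi, 5 → esi=74+5=79
add eax, 4 → eax=108+4=112
sub edi, 2 → edi=2-2=0
cmp edi, 0  (cmp 0,0)
jg again: not taken
halt.
Total executed instructions: 29.

29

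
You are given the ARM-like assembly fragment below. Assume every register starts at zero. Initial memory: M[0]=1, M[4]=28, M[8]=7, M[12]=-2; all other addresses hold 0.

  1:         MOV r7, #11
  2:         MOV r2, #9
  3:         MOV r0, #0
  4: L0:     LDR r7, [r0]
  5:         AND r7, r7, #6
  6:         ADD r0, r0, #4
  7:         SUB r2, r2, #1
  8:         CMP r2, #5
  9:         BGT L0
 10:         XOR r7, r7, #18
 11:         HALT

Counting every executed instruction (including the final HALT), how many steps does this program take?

MOV r7, #11 → r7=11
MOV r2, #9 → r2=9
MOV r0, #0 → r0=0
LDR r7, [r0] → r7=M[0]=1
AND r7, r7, #6 → r7=1&6=0
ADD r0, r0, #4 → r0=0+4=4
SUB r2, r2, #1 → r2=9-1=8
CMP r2, #5  (cmp 8,5)
BGT L0: taken
LDR r7, [r0] → r7=M[4]=28
AND r7, r7, #6 → r7=28&6=4
ADD r0, r0, #4 → r0=4+4=8
SUB r2, r2, #1 → r2=8-1=7
CMP r2, #5  (cmp 7,5)
BGT L0: taken
LDR r7, [r0] → r7=M[8]=7
AND r7, r7, #6 → r7=7&6=6
ADD r0, r0, #4 → r0=8+4=12
SUB r2, r2, #1 → r2=7-1=6
CMP r2, #5  (cmp 6,5)
BGT L0: taken
LDR r7, [r0] → r7=M[12]=-2
AND r7, r7, #6 → r7=(-2)&6=6
ADD r0, r0, #4 → r0=12+4=16
SUB r2, r2, #1 → r2=6-1=5
CMP r2, #5  (cmp 5,5)
BGT L0: not taken
XOR r7, r7, #18 → r7=6^18=20
halt.
Total executed instructions: 29.

29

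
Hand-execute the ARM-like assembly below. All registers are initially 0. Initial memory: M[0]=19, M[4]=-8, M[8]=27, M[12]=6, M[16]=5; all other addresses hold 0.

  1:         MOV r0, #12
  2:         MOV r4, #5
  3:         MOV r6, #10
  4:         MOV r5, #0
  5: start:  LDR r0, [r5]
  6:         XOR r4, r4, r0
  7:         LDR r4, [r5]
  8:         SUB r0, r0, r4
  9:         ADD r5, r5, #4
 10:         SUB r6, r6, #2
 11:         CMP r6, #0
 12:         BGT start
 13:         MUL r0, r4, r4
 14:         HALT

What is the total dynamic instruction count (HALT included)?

46

after MOV r0, #12: r0=12
after MOV r4, #5: r4=5
after MOV r6, #10: r6=10
after MOV r5, #0: r5=0
after LDR r0, [r5]: r0=M[0]=19
after XOR r4, r4, r0: r4=5^19=22
after LDR r4, [r5]: r4=M[0]=19
after SUB r0, r0, r4: r0=19-19=0
after ADD r5, r5, #4: r5=0+4=4
after SUB r6, r6, #2: r6=10-2=8
CMP r6, #0  (cmp 8,0)
BGT start: taken
after LDR r0, [r5]: r0=M[4]=-8
after XOR r4, r4, r0: r4=19^(-8)=-21
after LDR r4, [r5]: r4=M[4]=-8
after SUB r0, r0, r4: r0=(-8)-(-8)=0
after ADD r5, r5, #4: r5=4+4=8
after SUB r6, r6, #2: r6=8-2=6
CMP r6, #0  (cmp 6,0)
BGT start: taken
after LDR r0, [r5]: r0=M[8]=27
after XOR r4, r4, r0: r4=(-8)^27=-29
after LDR r4, [r5]: r4=M[8]=27
after SUB r0, r0, r4: r0=27-27=0
after ADD r5, r5, #4: r5=8+4=12
after SUB r6, r6, #2: r6=6-2=4
CMP r6, #0  (cmp 4,0)
BGT start: taken
after LDR r0, [r5]: r0=M[12]=6
after XOR r4, r4, r0: r4=27^6=29
after LDR r4, [r5]: r4=M[12]=6
after SUB r0, r0, r4: r0=6-6=0
after ADD r5, r5, #4: r5=12+4=16
after SUB r6, r6, #2: r6=4-2=2
CMP r6, #0  (cmp 2,0)
BGT start: taken
after LDR r0, [r5]: r0=M[16]=5
after XOR r4, r4, r0: r4=6^5=3
after LDR r4, [r5]: r4=M[16]=5
after SUB r0, r0, r4: r0=5-5=0
after ADD r5, r5, #4: r5=16+4=20
after SUB r6, r6, #2: r6=2-2=0
CMP r6, #0  (cmp 0,0)
BGT start: not taken
after MUL r0, r4, r4: r0=5*5=25
halt.
Total executed instructions: 46.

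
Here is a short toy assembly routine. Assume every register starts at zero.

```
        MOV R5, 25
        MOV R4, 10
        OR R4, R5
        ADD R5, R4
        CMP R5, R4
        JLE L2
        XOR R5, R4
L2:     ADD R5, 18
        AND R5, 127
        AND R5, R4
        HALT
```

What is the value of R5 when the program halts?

after MOV R5, 25: R5=25
after MOV R4, 10: R4=10
after OR R4, R5: R4=10|25=27
after ADD R5, R4: R5=25+27=52
CMP R5, R4  (cmp 52,27)
JLE L2: not taken
after XOR R5, R4: R5=52^27=47
after ADD R5, 18: R5=47+18=65
after AND R5, 127: R5=65&127=65
after AND R5, R4: R5=65&27=1
halt.

1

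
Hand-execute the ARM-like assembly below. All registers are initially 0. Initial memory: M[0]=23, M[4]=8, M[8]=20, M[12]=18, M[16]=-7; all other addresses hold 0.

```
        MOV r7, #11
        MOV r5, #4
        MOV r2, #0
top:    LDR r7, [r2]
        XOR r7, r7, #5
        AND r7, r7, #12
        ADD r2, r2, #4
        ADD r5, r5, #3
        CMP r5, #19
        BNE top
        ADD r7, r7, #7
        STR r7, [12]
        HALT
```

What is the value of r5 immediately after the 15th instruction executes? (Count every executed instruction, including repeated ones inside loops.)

after MOV r7, #11: r7=11
after MOV r5, #4: r5=4
after MOV r2, #0: r2=0
after LDR r7, [r2]: r7=M[0]=23
after XOR r7, r7, #5: r7=23^5=18
after AND r7, r7, #12: r7=18&12=0
after ADD r2, r2, #4: r2=0+4=4
after ADD r5, r5, #3: r5=4+3=7
CMP r5, #19  (cmp 7,19)
BNE top: taken
after LDR r7, [r2]: r7=M[4]=8
after XOR r7, r7, #5: r7=8^5=13
after AND r7, r7, #12: r7=13&12=12
after ADD r2, r2, #4: r2=4+4=8
after ADD r5, r5, #3: r5=7+3=10
After step 15: r5 = 10.

10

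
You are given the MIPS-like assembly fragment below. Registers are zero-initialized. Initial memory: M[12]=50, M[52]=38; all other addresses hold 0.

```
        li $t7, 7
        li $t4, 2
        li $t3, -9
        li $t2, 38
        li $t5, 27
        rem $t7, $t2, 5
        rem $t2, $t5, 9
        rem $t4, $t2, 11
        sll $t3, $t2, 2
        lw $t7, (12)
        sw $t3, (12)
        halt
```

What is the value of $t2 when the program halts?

0

after li $t7, 7: $t7=7
after li $t4, 2: $t4=2
after li $t3, -9: $t3=-9
after li $t2, 38: $t2=38
after li $t5, 27: $t5=27
after rem $t7, $t2, 5: $t7=38%5=3
after rem $t2, $t5, 9: $t2=27%9=0
after rem $t4, $t2, 11: $t4=0%11=0
after sll $t3, $t2, 2: $t3=0<<2=0
after lw $t7, (12): $t7=M[12]=50
sw $t3, (12) → M[12]=0
halt.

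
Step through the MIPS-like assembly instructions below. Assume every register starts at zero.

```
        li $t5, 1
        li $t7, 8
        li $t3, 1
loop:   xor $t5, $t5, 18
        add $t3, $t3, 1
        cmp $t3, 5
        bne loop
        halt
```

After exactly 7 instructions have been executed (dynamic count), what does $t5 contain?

li $t5, 1 → $t5=1
li $t7, 8 → $t7=8
li $t3, 1 → $t3=1
xor $t5, $t5, 18 → $t5=1^18=19
add $t3, $t3, 1 → $t3=1+1=2
cmp $t3, 5  (cmp 2,5)
bne loop: taken
After step 7: $t5 = 19.

19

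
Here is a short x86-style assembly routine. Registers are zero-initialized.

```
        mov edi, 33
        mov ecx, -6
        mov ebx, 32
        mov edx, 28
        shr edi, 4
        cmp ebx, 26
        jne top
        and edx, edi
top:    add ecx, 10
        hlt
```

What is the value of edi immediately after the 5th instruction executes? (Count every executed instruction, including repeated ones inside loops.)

after mov edi, 33: edi=33
after mov ecx, -6: ecx=-6
after mov ebx, 32: ebx=32
after mov edx, 28: edx=28
after shr edi, 4: edi=33>>4=2
After step 5: edi = 2.

2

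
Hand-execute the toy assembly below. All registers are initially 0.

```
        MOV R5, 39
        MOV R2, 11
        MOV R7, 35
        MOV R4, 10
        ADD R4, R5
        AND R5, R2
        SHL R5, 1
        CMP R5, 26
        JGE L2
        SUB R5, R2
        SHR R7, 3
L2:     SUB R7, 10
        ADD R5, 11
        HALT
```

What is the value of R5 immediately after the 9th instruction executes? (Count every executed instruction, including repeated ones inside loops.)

after MOV R5, 39: R5=39
after MOV R2, 11: R2=11
after MOV R7, 35: R7=35
after MOV R4, 10: R4=10
after ADD R4, R5: R4=10+39=49
after AND R5, R2: R5=39&11=3
after SHL R5, 1: R5=3<<1=6
CMP R5, 26  (cmp 6,26)
JGE L2: not taken
After step 9: R5 = 6.

6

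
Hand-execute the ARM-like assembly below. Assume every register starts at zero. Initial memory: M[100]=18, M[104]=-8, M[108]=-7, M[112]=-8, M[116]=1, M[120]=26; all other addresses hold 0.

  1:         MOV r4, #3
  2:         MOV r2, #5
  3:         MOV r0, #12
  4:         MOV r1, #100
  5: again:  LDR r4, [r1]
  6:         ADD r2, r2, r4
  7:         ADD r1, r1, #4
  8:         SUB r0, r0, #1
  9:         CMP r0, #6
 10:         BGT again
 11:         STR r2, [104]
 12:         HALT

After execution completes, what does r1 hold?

124

MOV r4, #3 → r4=3
MOV r2, #5 → r2=5
MOV r0, #12 → r0=12
MOV r1, #100 → r1=100
LDR r4, [r1] → r4=M[100]=18
ADD r2, r2, r4 → r2=5+18=23
ADD r1, r1, #4 → r1=100+4=104
SUB r0, r0, #1 → r0=12-1=11
CMP r0, #6  (cmp 11,6)
BGT again: taken
LDR r4, [r1] → r4=M[104]=-8
ADD r2, r2, r4 → r2=23+(-8)=15
ADD r1, r1, #4 → r1=104+4=108
SUB r0, r0, #1 → r0=11-1=10
CMP r0, #6  (cmp 10,6)
BGT again: taken
LDR r4, [r1] → r4=M[108]=-7
ADD r2, r2, r4 → r2=15+(-7)=8
ADD r1, r1, #4 → r1=108+4=112
SUB r0, r0, #1 → r0=10-1=9
CMP r0, #6  (cmp 9,6)
BGT again: taken
LDR r4, [r1] → r4=M[112]=-8
ADD r2, r2, r4 → r2=8+(-8)=0
ADD r1, r1, #4 → r1=112+4=116
SUB r0, r0, #1 → r0=9-1=8
CMP r0, #6  (cmp 8,6)
BGT again: taken
LDR r4, [r1] → r4=M[116]=1
ADD r2, r2, r4 → r2=0+1=1
ADD r1, r1, #4 → r1=116+4=120
SUB r0, r0, #1 → r0=8-1=7
CMP r0, #6  (cmp 7,6)
BGT again: taken
LDR r4, [r1] → r4=M[120]=26
ADD r2, r2, r4 → r2=1+26=27
ADD r1, r1, #4 → r1=120+4=124
SUB r0, r0, #1 → r0=7-1=6
CMP r0, #6  (cmp 6,6)
BGT again: not taken
STR r2, [104] → M[104]=27
halt.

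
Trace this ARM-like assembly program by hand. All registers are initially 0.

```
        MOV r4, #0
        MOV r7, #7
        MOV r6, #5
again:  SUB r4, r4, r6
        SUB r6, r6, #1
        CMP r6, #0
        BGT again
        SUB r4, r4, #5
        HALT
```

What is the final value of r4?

-20

r4=0
r7=7
r6=5
r4=0-5=-5
r6=5-1=4
CMP r6, #0  (cmp 4,0)
BGT again: taken
r4=(-5)-4=-9
r6=4-1=3
CMP r6, #0  (cmp 3,0)
BGT again: taken
r4=(-9)-3=-12
r6=3-1=2
CMP r6, #0  (cmp 2,0)
BGT again: taken
r4=(-12)-2=-14
r6=2-1=1
CMP r6, #0  (cmp 1,0)
BGT again: taken
r4=(-14)-1=-15
r6=1-1=0
CMP r6, #0  (cmp 0,0)
BGT again: not taken
r4=(-15)-5=-20
halt.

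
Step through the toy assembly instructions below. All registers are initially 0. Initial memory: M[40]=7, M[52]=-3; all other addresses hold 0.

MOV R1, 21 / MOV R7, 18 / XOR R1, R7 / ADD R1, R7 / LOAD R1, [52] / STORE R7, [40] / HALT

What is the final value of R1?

-3

R1=21
R7=18
R1=21^18=7
R1=7+18=25
R1=M[52]=-3
STORE R7, [40] → M[40]=18
halt.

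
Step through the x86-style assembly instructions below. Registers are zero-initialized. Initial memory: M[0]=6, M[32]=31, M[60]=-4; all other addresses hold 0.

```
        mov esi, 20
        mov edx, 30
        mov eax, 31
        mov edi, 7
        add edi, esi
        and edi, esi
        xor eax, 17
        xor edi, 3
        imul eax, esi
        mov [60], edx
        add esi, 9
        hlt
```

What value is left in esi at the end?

after mov esi, 20: esi=20
after mov edx, 30: edx=30
after mov eax, 31: eax=31
after mov edi, 7: edi=7
after add edi, esi: edi=7+20=27
after and edi, esi: edi=27&20=16
after xor eax, 17: eax=31^17=14
after xor edi, 3: edi=16^3=19
after imul eax, esi: eax=14*20=280
mov [60], edx → M[60]=30
after add esi, 9: esi=20+9=29
halt.

29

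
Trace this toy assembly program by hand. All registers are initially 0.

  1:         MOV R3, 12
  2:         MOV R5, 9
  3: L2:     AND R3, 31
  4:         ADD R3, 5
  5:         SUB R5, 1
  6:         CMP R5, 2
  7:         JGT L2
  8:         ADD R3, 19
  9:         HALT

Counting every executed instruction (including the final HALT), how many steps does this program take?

MOV R3, 12 → R3=12
MOV R5, 9 → R5=9
AND R3, 31 → R3=12&31=12
ADD R3, 5 → R3=12+5=17
SUB R5, 1 → R5=9-1=8
CMP R5, 2  (cmp 8,2)
JGT L2: taken
AND R3, 31 → R3=17&31=17
ADD R3, 5 → R3=17+5=22
SUB R5, 1 → R5=8-1=7
CMP R5, 2  (cmp 7,2)
JGT L2: taken
AND R3, 31 → R3=22&31=22
ADD R3, 5 → R3=22+5=27
SUB R5, 1 → R5=7-1=6
CMP R5, 2  (cmp 6,2)
JGT L2: taken
AND R3, 31 → R3=27&31=27
ADD R3, 5 → R3=27+5=32
SUB R5, 1 → R5=6-1=5
CMP R5, 2  (cmp 5,2)
JGT L2: taken
AND R3, 31 → R3=32&31=0
ADD R3, 5 → R3=0+5=5
SUB R5, 1 → R5=5-1=4
CMP R5, 2  (cmp 4,2)
JGT L2: taken
AND R3, 31 → R3=5&31=5
ADD R3, 5 → R3=5+5=10
SUB R5, 1 → R5=4-1=3
CMP R5, 2  (cmp 3,2)
JGT L2: taken
AND R3, 31 → R3=10&31=10
ADD R3, 5 → R3=10+5=15
SUB R5, 1 → R5=3-1=2
CMP R5, 2  (cmp 2,2)
JGT L2: not taken
ADD R3, 19 → R3=15+19=34
halt.
Total executed instructions: 39.

39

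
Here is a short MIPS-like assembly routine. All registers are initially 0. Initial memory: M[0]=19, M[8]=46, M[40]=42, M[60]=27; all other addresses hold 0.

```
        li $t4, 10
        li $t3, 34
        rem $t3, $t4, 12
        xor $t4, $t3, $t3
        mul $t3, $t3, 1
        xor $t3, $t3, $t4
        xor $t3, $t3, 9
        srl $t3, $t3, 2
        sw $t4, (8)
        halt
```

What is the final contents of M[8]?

li $t4, 10 → $t4=10
li $t3, 34 → $t3=34
rem $t3, $t4, 12 → $t3=10%12=10
xor $t4, $t3, $t3 → $t4=10^10=0
mul $t3, $t3, 1 → $t3=10*1=10
xor $t3, $t3, $t4 → $t3=10^0=10
xor $t3, $t3, 9 → $t3=10^9=3
srl $t3, $t3, 2 → $t3=3>>2=0
sw $t4, (8) → M[8]=0
halt.

0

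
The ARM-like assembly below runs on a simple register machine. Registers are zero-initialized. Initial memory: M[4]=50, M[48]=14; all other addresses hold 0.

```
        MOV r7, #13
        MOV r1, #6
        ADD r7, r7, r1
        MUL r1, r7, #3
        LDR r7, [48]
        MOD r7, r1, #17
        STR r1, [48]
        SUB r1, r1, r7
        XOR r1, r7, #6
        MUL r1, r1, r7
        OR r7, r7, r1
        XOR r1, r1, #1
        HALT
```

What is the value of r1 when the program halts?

after MOV r7, #13: r7=13
after MOV r1, #6: r1=6
after ADD r7, r7, r1: r7=13+6=19
after MUL r1, r7, #3: r1=19*3=57
after LDR r7, [48]: r7=M[48]=14
after MOD r7, r1, #17: r7=57%17=6
STR r1, [48] → M[48]=57
after SUB r1, r1, r7: r1=57-6=51
after XOR r1, r7, #6: r1=6^6=0
after MUL r1, r1, r7: r1=0*6=0
after OR r7, r7, r1: r7=6|0=6
after XOR r1, r1, #1: r1=0^1=1
halt.

1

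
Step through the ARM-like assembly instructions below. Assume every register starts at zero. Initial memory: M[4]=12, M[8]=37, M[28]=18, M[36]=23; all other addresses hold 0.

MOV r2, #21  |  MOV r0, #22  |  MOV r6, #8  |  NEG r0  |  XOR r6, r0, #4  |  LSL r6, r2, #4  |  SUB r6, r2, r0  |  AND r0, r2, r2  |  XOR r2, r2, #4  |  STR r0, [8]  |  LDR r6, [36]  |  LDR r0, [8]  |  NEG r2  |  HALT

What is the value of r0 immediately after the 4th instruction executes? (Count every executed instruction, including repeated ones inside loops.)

-22

after MOV r2, #21: r2=21
after MOV r0, #22: r0=22
after MOV r6, #8: r6=8
after NEG r0: r0=-(22)=-22
After step 4: r0 = -22.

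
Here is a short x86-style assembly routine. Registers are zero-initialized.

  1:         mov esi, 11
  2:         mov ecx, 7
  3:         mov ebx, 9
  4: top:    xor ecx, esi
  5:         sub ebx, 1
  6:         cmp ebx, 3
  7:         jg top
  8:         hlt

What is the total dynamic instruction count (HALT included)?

after mov esi, 11: esi=11
after mov ecx, 7: ecx=7
after mov ebx, 9: ebx=9
after xor ecx, esi: ecx=7^11=12
after sub ebx, 1: ebx=9-1=8
cmp ebx, 3  (cmp 8,3)
jg top: taken
after xor ecx, esi: ecx=12^11=7
after sub ebx, 1: ebx=8-1=7
cmp ebx, 3  (cmp 7,3)
jg top: taken
after xor ecx, esi: ecx=7^11=12
after sub ebx, 1: ebx=7-1=6
cmp ebx, 3  (cmp 6,3)
jg top: taken
after xor ecx, esi: ecx=12^11=7
after sub ebx, 1: ebx=6-1=5
cmp ebx, 3  (cmp 5,3)
jg top: taken
after xor ecx, esi: ecx=7^11=12
after sub ebx, 1: ebx=5-1=4
cmp ebx, 3  (cmp 4,3)
jg top: taken
after xor ecx, esi: ecx=12^11=7
after sub ebx, 1: ebx=4-1=3
cmp ebx, 3  (cmp 3,3)
jg top: not taken
halt.
Total executed instructions: 28.

28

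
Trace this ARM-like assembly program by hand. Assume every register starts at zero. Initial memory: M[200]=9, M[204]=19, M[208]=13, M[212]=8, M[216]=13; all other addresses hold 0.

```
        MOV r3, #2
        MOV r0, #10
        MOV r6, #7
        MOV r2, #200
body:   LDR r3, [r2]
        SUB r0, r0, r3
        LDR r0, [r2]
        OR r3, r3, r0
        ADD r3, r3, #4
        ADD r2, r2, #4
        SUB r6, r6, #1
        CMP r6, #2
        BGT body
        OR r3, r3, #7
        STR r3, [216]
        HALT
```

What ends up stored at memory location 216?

after MOV r3, #2: r3=2
after MOV r0, #10: r0=10
after MOV r6, #7: r6=7
after MOV r2, #200: r2=200
after LDR r3, [r2]: r3=M[200]=9
after SUB r0, r0, r3: r0=10-9=1
after LDR r0, [r2]: r0=M[200]=9
after OR r3, r3, r0: r3=9|9=9
after ADD r3, r3, #4: r3=9+4=13
after ADD r2, r2, #4: r2=200+4=204
after SUB r6, r6, #1: r6=7-1=6
CMP r6, #2  (cmp 6,2)
BGT body: taken
after LDR r3, [r2]: r3=M[204]=19
after SUB r0, r0, r3: r0=9-19=-10
after LDR r0, [r2]: r0=M[204]=19
after OR r3, r3, r0: r3=19|19=19
after ADD r3, r3, #4: r3=19+4=23
after ADD r2, r2, #4: r2=204+4=208
after SUB r6, r6, #1: r6=6-1=5
CMP r6, #2  (cmp 5,2)
BGT body: taken
after LDR r3, [r2]: r3=M[208]=13
after SUB r0, r0, r3: r0=19-13=6
after LDR r0, [r2]: r0=M[208]=13
after OR r3, r3, r0: r3=13|13=13
after ADD r3, r3, #4: r3=13+4=17
after ADD r2, r2, #4: r2=208+4=212
after SUB r6, r6, #1: r6=5-1=4
CMP r6, #2  (cmp 4,2)
BGT body: taken
after LDR r3, [r2]: r3=M[212]=8
after SUB r0, r0, r3: r0=13-8=5
after LDR r0, [r2]: r0=M[212]=8
after OR r3, r3, r0: r3=8|8=8
after ADD r3, r3, #4: r3=8+4=12
after ADD r2, r2, #4: r2=212+4=216
after SUB r6, r6, #1: r6=4-1=3
CMP r6, #2  (cmp 3,2)
BGT body: taken
after LDR r3, [r2]: r3=M[216]=13
after SUB r0, r0, r3: r0=8-13=-5
after LDR r0, [r2]: r0=M[216]=13
after OR r3, r3, r0: r3=13|13=13
after ADD r3, r3, #4: r3=13+4=17
after ADD r2, r2, #4: r2=216+4=220
after SUB r6, r6, #1: r6=3-1=2
CMP r6, #2  (cmp 2,2)
BGT body: not taken
after OR r3, r3, #7: r3=17|7=23
STR r3, [216] → M[216]=23
halt.

23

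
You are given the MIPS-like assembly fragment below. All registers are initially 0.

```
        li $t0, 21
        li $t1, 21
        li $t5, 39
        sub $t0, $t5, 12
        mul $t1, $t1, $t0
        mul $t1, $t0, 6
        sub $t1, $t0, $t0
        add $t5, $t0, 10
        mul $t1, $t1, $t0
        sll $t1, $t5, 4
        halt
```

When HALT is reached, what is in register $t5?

li $t0, 21 → $t0=21
li $t1, 21 → $t1=21
li $t5, 39 → $t5=39
sub $t0, $t5, 12 → $t0=39-12=27
mul $t1, $t1, $t0 → $t1=21*27=567
mul $t1, $t0, 6 → $t1=27*6=162
sub $t1, $t0, $t0 → $t1=27-27=0
add $t5, $t0, 10 → $t5=27+10=37
mul $t1, $t1, $t0 → $t1=0*27=0
sll $t1, $t5, 4 → $t1=37<<4=592
halt.

37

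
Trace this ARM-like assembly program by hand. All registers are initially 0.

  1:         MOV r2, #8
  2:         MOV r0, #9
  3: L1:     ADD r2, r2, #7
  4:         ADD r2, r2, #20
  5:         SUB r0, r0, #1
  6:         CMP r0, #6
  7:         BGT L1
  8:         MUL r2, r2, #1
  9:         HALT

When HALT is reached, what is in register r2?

MOV r2, #8 → r2=8
MOV r0, #9 → r0=9
ADD r2, r2, #7 → r2=8+7=15
ADD r2, r2, #20 → r2=15+20=35
SUB r0, r0, #1 → r0=9-1=8
CMP r0, #6  (cmp 8,6)
BGT L1: taken
ADD r2, r2, #7 → r2=35+7=42
ADD r2, r2, #20 → r2=42+20=62
SUB r0, r0, #1 → r0=8-1=7
CMP r0, #6  (cmp 7,6)
BGT L1: taken
ADD r2, r2, #7 → r2=62+7=69
ADD r2, r2, #20 → r2=69+20=89
SUB r0, r0, #1 → r0=7-1=6
CMP r0, #6  (cmp 6,6)
BGT L1: not taken
MUL r2, r2, #1 → r2=89*1=89
halt.

89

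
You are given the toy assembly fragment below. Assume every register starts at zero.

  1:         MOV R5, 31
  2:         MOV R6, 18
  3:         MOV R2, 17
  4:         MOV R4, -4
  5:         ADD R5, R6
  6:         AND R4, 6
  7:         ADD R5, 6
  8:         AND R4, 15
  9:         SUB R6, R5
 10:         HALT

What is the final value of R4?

MOV R5, 31 → R5=31
MOV R6, 18 → R6=18
MOV R2, 17 → R2=17
MOV R4, -4 → R4=-4
ADD R5, R6 → R5=31+18=49
AND R4, 6 → R4=(-4)&6=4
ADD R5, 6 → R5=49+6=55
AND R4, 15 → R4=4&15=4
SUB R6, R5 → R6=18-55=-37
halt.

4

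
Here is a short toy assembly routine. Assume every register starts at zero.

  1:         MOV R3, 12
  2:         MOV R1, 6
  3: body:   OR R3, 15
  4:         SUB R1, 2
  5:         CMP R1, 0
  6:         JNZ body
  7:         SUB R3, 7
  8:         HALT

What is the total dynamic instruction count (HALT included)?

16

MOV R3, 12 → R3=12
MOV R1, 6 → R1=6
OR R3, 15 → R3=12|15=15
SUB R1, 2 → R1=6-2=4
CMP R1, 0  (cmp 4,0)
JNZ body: taken
OR R3, 15 → R3=15|15=15
SUB R1, 2 → R1=4-2=2
CMP R1, 0  (cmp 2,0)
JNZ body: taken
OR R3, 15 → R3=15|15=15
SUB R1, 2 → R1=2-2=0
CMP R1, 0  (cmp 0,0)
JNZ body: not taken
SUB R3, 7 → R3=15-7=8
halt.
Total executed instructions: 16.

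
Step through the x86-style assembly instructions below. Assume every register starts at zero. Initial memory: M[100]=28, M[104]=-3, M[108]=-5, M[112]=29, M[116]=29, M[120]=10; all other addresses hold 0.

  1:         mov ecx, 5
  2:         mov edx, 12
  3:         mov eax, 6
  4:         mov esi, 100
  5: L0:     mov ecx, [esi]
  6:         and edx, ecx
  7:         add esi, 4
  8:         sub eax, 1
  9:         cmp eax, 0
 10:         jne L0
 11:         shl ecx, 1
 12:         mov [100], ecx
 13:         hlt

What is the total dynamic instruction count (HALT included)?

mov ecx, 5 → ecx=5
mov edx, 12 → edx=12
mov eax, 6 → eax=6
mov esi, 100 → esi=100
mov ecx, [esi] → ecx=M[100]=28
and edx, ecx → edx=12&28=12
add esi, 4 → esi=100+4=104
sub eax, 1 → eax=6-1=5
cmp eax, 0  (cmp 5,0)
jne L0: taken
mov ecx, [esi] → ecx=M[104]=-3
and edx, ecx → edx=12&(-3)=12
add esi, 4 → esi=104+4=108
sub eax, 1 → eax=5-1=4
cmp eax, 0  (cmp 4,0)
jne L0: taken
mov ecx, [esi] → ecx=M[108]=-5
and edx, ecx → edx=12&(-5)=8
add esi, 4 → esi=108+4=112
sub eax, 1 → eax=4-1=3
cmp eax, 0  (cmp 3,0)
jne L0: taken
mov ecx, [esi] → ecx=M[112]=29
and edx, ecx → edx=8&29=8
add esi, 4 → esi=112+4=116
sub eax, 1 → eax=3-1=2
cmp eax, 0  (cmp 2,0)
jne L0: taken
mov ecx, [esi] → ecx=M[116]=29
and edx, ecx → edx=8&29=8
add esi, 4 → esi=116+4=120
sub eax, 1 → eax=2-1=1
cmp eax, 0  (cmp 1,0)
jne L0: taken
mov ecx, [esi] → ecx=M[120]=10
and edx, ecx → edx=8&10=8
add esi, 4 → esi=120+4=124
sub eax, 1 → eax=1-1=0
cmp eax, 0  (cmp 0,0)
jne L0: not taken
shl ecx, 1 → ecx=10<<1=20
mov [100], ecx → M[100]=20
halt.
Total executed instructions: 43.

43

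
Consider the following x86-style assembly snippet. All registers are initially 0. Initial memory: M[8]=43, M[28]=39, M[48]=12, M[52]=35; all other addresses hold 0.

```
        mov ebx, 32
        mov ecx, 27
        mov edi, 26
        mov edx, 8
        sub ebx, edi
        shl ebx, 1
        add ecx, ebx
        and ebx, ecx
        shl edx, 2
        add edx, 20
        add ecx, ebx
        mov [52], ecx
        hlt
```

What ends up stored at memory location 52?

43

ebx=32
ecx=27
edi=26
edx=8
ebx=32-26=6
ebx=6<<1=12
ecx=27+12=39
ebx=12&39=4
edx=8<<2=32
edx=32+20=52
ecx=39+4=43
mov [52], ecx → M[52]=43
halt.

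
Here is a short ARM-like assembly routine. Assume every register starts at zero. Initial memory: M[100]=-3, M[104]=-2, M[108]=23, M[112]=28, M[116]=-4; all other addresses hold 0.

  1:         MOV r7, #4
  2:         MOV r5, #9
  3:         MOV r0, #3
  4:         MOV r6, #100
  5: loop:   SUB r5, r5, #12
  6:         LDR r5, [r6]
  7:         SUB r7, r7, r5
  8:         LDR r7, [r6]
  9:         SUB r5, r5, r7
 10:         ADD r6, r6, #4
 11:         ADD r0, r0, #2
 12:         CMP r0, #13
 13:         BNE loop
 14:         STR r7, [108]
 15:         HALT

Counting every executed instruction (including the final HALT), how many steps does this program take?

51

r7=4
r5=9
r0=3
r6=100
r5=9-12=-3
r5=M[100]=-3
r7=4-(-3)=7
r7=M[100]=-3
r5=(-3)-(-3)=0
r6=100+4=104
r0=3+2=5
CMP r0, #13  (cmp 5,13)
BNE loop: taken
r5=0-12=-12
r5=M[104]=-2
r7=(-3)-(-2)=-1
r7=M[104]=-2
r5=(-2)-(-2)=0
r6=104+4=108
r0=5+2=7
CMP r0, #13  (cmp 7,13)
BNE loop: taken
r5=0-12=-12
r5=M[108]=23
r7=(-2)-23=-25
r7=M[108]=23
r5=23-23=0
r6=108+4=112
r0=7+2=9
CMP r0, #13  (cmp 9,13)
BNE loop: taken
r5=0-12=-12
r5=M[112]=28
r7=23-28=-5
r7=M[112]=28
r5=28-28=0
r6=112+4=116
r0=9+2=11
CMP r0, #13  (cmp 11,13)
BNE loop: taken
r5=0-12=-12
r5=M[116]=-4
r7=28-(-4)=32
r7=M[116]=-4
r5=(-4)-(-4)=0
r6=116+4=120
r0=11+2=13
CMP r0, #13  (cmp 13,13)
BNE loop: not taken
STR r7, [108] → M[108]=-4
halt.
Total executed instructions: 51.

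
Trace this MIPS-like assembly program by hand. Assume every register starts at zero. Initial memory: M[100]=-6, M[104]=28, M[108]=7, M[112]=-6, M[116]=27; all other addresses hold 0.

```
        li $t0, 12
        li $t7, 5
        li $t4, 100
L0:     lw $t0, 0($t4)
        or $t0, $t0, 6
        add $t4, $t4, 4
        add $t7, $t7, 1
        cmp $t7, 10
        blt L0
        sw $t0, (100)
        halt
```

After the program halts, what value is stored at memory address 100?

31

$t0=12
$t7=5
$t4=100
$t0=M[100]=-6
$t0=(-6)|6=-2
$t4=100+4=104
$t7=5+1=6
cmp $t7, 10  (cmp 6,10)
blt L0: taken
$t0=M[104]=28
$t0=28|6=30
$t4=104+4=108
$t7=6+1=7
cmp $t7, 10  (cmp 7,10)
blt L0: taken
$t0=M[108]=7
$t0=7|6=7
$t4=108+4=112
$t7=7+1=8
cmp $t7, 10  (cmp 8,10)
blt L0: taken
$t0=M[112]=-6
$t0=(-6)|6=-2
$t4=112+4=116
$t7=8+1=9
cmp $t7, 10  (cmp 9,10)
blt L0: taken
$t0=M[116]=27
$t0=27|6=31
$t4=116+4=120
$t7=9+1=10
cmp $t7, 10  (cmp 10,10)
blt L0: not taken
sw $t0, (100) → M[100]=31
halt.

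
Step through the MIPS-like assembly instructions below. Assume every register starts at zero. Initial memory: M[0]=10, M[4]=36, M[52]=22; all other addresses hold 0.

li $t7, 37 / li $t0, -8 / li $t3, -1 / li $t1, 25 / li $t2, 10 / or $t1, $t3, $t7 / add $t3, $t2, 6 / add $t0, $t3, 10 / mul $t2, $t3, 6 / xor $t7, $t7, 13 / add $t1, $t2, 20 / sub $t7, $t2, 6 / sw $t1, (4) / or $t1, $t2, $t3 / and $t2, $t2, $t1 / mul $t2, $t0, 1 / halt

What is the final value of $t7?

90

after li $t7, 37: $t7=37
after li $t0, -8: $t0=-8
after li $t3, -1: $t3=-1
after li $t1, 25: $t1=25
after li $t2, 10: $t2=10
after or $t1, $t3, $t7: $t1=(-1)|37=-1
after add $t3, $t2, 6: $t3=10+6=16
after add $t0, $t3, 10: $t0=16+10=26
after mul $t2, $t3, 6: $t2=16*6=96
after xor $t7, $t7, 13: $t7=37^13=40
after add $t1, $t2, 20: $t1=96+20=116
after sub $t7, $t2, 6: $t7=96-6=90
sw $t1, (4) → M[4]=116
after or $t1, $t2, $t3: $t1=96|16=112
after and $t2, $t2, $t1: $t2=96&112=96
after mul $t2, $t0, 1: $t2=26*1=26
halt.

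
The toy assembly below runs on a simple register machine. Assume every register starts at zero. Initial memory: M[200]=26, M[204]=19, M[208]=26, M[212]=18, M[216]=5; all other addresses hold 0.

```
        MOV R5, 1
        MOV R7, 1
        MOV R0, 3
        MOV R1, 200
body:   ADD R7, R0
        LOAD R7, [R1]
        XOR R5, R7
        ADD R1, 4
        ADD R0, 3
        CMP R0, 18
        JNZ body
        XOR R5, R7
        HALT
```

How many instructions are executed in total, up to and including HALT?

R5=1
R7=1
R0=3
R1=200
R7=1+3=4
R7=M[200]=26
R5=1^26=27
R1=200+4=204
R0=3+3=6
CMP R0, 18  (cmp 6,18)
JNZ body: taken
R7=26+6=32
R7=M[204]=19
R5=27^19=8
R1=204+4=208
R0=6+3=9
CMP R0, 18  (cmp 9,18)
JNZ body: taken
R7=19+9=28
R7=M[208]=26
R5=8^26=18
R1=208+4=212
R0=9+3=12
CMP R0, 18  (cmp 12,18)
JNZ body: taken
R7=26+12=38
R7=M[212]=18
R5=18^18=0
R1=212+4=216
R0=12+3=15
CMP R0, 18  (cmp 15,18)
JNZ body: taken
R7=18+15=33
R7=M[216]=5
R5=0^5=5
R1=216+4=220
R0=15+3=18
CMP R0, 18  (cmp 18,18)
JNZ body: not taken
R5=5^5=0
halt.
Total executed instructions: 41.

41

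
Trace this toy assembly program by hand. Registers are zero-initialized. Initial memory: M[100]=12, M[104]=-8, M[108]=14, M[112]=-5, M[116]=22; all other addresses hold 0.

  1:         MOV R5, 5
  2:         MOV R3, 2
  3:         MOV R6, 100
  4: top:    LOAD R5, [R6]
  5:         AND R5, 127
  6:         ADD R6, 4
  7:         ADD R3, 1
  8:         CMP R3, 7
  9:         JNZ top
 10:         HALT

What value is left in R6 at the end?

after MOV R5, 5: R5=5
after MOV R3, 2: R3=2
after MOV R6, 100: R6=100
after LOAD R5, [R6]: R5=M[100]=12
after AND R5, 127: R5=12&127=12
after ADD R6, 4: R6=100+4=104
after ADD R3, 1: R3=2+1=3
CMP R3, 7  (cmp 3,7)
JNZ top: taken
after LOAD R5, [R6]: R5=M[104]=-8
after AND R5, 127: R5=(-8)&127=120
after ADD R6, 4: R6=104+4=108
after ADD R3, 1: R3=3+1=4
CMP R3, 7  (cmp 4,7)
JNZ top: taken
after LOAD R5, [R6]: R5=M[108]=14
after AND R5, 127: R5=14&127=14
after ADD R6, 4: R6=108+4=112
after ADD R3, 1: R3=4+1=5
CMP R3, 7  (cmp 5,7)
JNZ top: taken
after LOAD R5, [R6]: R5=M[112]=-5
after AND R5, 127: R5=(-5)&127=123
after ADD R6, 4: R6=112+4=116
after ADD R3, 1: R3=5+1=6
CMP R3, 7  (cmp 6,7)
JNZ top: taken
after LOAD R5, [R6]: R5=M[116]=22
after AND R5, 127: R5=22&127=22
after ADD R6, 4: R6=116+4=120
after ADD R3, 1: R3=6+1=7
CMP R3, 7  (cmp 7,7)
JNZ top: not taken
halt.

120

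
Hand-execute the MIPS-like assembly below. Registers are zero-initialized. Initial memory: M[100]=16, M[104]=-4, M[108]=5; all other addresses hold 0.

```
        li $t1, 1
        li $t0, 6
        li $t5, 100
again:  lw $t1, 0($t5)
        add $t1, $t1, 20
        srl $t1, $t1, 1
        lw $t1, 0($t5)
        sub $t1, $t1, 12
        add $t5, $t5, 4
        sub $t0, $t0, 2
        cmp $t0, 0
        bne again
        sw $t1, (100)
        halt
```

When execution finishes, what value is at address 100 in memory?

after li $t1, 1: $t1=1
after li $t0, 6: $t0=6
after li $t5, 100: $t5=100
after lw $t1, 0($t5): $t1=M[100]=16
after add $t1, $t1, 20: $t1=16+20=36
after srl $t1, $t1, 1: $t1=36>>1=18
after lw $t1, 0($t5): $t1=M[100]=16
after sub $t1, $t1, 12: $t1=16-12=4
after add $t5, $t5, 4: $t5=100+4=104
after sub $t0, $t0, 2: $t0=6-2=4
cmp $t0, 0  (cmp 4,0)
bne again: taken
after lw $t1, 0($t5): $t1=M[104]=-4
after add $t1, $t1, 20: $t1=(-4)+20=16
after srl $t1, $t1, 1: $t1=16>>1=8
after lw $t1, 0($t5): $t1=M[104]=-4
after sub $t1, $t1, 12: $t1=(-4)-12=-16
after add $t5, $t5, 4: $t5=104+4=108
after sub $t0, $t0, 2: $t0=4-2=2
cmp $t0, 0  (cmp 2,0)
bne again: taken
after lw $t1, 0($t5): $t1=M[108]=5
after add $t1, $t1, 20: $t1=5+20=25
after srl $t1, $t1, 1: $t1=25>>1=12
after lw $t1, 0($t5): $t1=M[108]=5
after sub $t1, $t1, 12: $t1=5-12=-7
after add $t5, $t5, 4: $t5=108+4=112
after sub $t0, $t0, 2: $t0=2-2=0
cmp $t0, 0  (cmp 0,0)
bne again: not taken
sw $t1, (100) → M[100]=-7
halt.

-7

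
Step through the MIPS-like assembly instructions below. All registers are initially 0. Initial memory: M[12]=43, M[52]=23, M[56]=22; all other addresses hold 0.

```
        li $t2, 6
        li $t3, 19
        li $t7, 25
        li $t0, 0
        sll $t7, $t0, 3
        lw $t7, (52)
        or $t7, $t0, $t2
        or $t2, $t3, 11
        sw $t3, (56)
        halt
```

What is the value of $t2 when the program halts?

27

$t2=6
$t3=19
$t7=25
$t0=0
$t7=0<<3=0
$t7=M[52]=23
$t7=0|6=6
$t2=19|11=27
sw $t3, (56) → M[56]=19
halt.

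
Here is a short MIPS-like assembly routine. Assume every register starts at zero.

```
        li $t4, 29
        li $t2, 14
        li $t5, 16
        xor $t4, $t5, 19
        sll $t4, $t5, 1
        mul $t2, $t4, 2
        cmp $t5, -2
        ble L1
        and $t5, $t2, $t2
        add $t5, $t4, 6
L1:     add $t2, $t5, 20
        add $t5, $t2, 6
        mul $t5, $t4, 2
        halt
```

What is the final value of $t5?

after li $t4, 29: $t4=29
after li $t2, 14: $t2=14
after li $t5, 16: $t5=16
after xor $t4, $t5, 19: $t4=16^19=3
after sll $t4, $t5, 1: $t4=16<<1=32
after mul $t2, $t4, 2: $t2=32*2=64
cmp $t5, -2  (cmp 16,-2)
ble L1: not taken
after and $t5, $t2, $t2: $t5=64&64=64
after add $t5, $t4, 6: $t5=32+6=38
after add $t2, $t5, 20: $t2=38+20=58
after add $t5, $t2, 6: $t5=58+6=64
after mul $t5, $t4, 2: $t5=32*2=64
halt.

64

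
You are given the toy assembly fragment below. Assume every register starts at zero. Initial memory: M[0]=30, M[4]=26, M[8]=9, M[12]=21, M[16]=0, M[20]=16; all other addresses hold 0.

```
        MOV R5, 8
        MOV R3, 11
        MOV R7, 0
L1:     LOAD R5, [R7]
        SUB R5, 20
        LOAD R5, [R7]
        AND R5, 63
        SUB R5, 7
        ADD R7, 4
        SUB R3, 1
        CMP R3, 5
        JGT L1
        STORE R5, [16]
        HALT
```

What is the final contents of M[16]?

after MOV R5, 8: R5=8
after MOV R3, 11: R3=11
after MOV R7, 0: R7=0
after LOAD R5, [R7]: R5=M[0]=30
after SUB R5, 20: R5=30-20=10
after LOAD R5, [R7]: R5=M[0]=30
after AND R5, 63: R5=30&63=30
after SUB R5, 7: R5=30-7=23
after ADD R7, 4: R7=0+4=4
after SUB R3, 1: R3=11-1=10
CMP R3, 5  (cmp 10,5)
JGT L1: taken
after LOAD R5, [R7]: R5=M[4]=26
after SUB R5, 20: R5=26-20=6
after LOAD R5, [R7]: R5=M[4]=26
after AND R5, 63: R5=26&63=26
after SUB R5, 7: R5=26-7=19
after ADD R7, 4: R7=4+4=8
after SUB R3, 1: R3=10-1=9
CMP R3, 5  (cmp 9,5)
JGT L1: taken
after LOAD R5, [R7]: R5=M[8]=9
after SUB R5, 20: R5=9-20=-11
after LOAD R5, [R7]: R5=M[8]=9
after AND R5, 63: R5=9&63=9
after SUB R5, 7: R5=9-7=2
after ADD R7, 4: R7=8+4=12
after SUB R3, 1: R3=9-1=8
CMP R3, 5  (cmp 8,5)
JGT L1: taken
after LOAD R5, [R7]: R5=M[12]=21
after SUB R5, 20: R5=21-20=1
after LOAD R5, [R7]: R5=M[12]=21
after AND R5, 63: R5=21&63=21
after SUB R5, 7: R5=21-7=14
after ADD R7, 4: R7=12+4=16
after SUB R3, 1: R3=8-1=7
CMP R3, 5  (cmp 7,5)
JGT L1: taken
after LOAD R5, [R7]: R5=M[16]=0
after SUB R5, 20: R5=0-20=-20
after LOAD R5, [R7]: R5=M[16]=0
after AND R5, 63: R5=0&63=0
after SUB R5, 7: R5=0-7=-7
after ADD R7, 4: R7=16+4=20
after SUB R3, 1: R3=7-1=6
CMP R3, 5  (cmp 6,5)
JGT L1: taken
after LOAD R5, [R7]: R5=M[20]=16
after SUB R5, 20: R5=16-20=-4
after LOAD R5, [R7]: R5=M[20]=16
after AND R5, 63: R5=16&63=16
after SUB R5, 7: R5=16-7=9
after ADD R7, 4: R7=20+4=24
after SUB R3, 1: R3=6-1=5
CMP R3, 5  (cmp 5,5)
JGT L1: not taken
STORE R5, [16] → M[16]=9
halt.

9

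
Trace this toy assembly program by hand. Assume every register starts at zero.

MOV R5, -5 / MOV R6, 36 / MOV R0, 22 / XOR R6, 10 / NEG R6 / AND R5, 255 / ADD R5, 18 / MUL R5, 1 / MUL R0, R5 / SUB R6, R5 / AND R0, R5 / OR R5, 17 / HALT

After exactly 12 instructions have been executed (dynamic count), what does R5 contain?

285

MOV R5, -5 → R5=-5
MOV R6, 36 → R6=36
MOV R0, 22 → R0=22
XOR R6, 10 → R6=36^10=46
NEG R6 → R6=-(46)=-46
AND R5, 255 → R5=(-5)&255=251
ADD R5, 18 → R5=251+18=269
MUL R5, 1 → R5=269*1=269
MUL R0, R5 → R0=22*269=5918
SUB R6, R5 → R6=(-46)-269=-315
AND R0, R5 → R0=5918&269=268
OR R5, 17 → R5=269|17=285
After step 12: R5 = 285.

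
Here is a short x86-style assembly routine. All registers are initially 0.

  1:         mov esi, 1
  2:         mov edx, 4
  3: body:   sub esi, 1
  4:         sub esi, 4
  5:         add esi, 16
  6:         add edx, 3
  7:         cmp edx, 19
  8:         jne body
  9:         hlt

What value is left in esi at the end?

after mov esi, 1: esi=1
after mov edx, 4: edx=4
after sub esi, 1: esi=1-1=0
after sub esi, 4: esi=0-4=-4
after add esi, 16: esi=(-4)+16=12
after add edx, 3: edx=4+3=7
cmp edx, 19  (cmp 7,19)
jne body: taken
after sub esi, 1: esi=12-1=11
after sub esi, 4: esi=11-4=7
after add esi, 16: esi=7+16=23
after add edx, 3: edx=7+3=10
cmp edx, 19  (cmp 10,19)
jne body: taken
after sub esi, 1: esi=23-1=22
after sub esi, 4: esi=22-4=18
after add esi, 16: esi=18+16=34
after add edx, 3: edx=10+3=13
cmp edx, 19  (cmp 13,19)
jne body: taken
after sub esi, 1: esi=34-1=33
after sub esi, 4: esi=33-4=29
after add esi, 16: esi=29+16=45
after add edx, 3: edx=13+3=16
cmp edx, 19  (cmp 16,19)
jne body: taken
after sub esi, 1: esi=45-1=44
after sub esi, 4: esi=44-4=40
after add esi, 16: esi=40+16=56
after add edx, 3: edx=16+3=19
cmp edx, 19  (cmp 19,19)
jne body: not taken
halt.

56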